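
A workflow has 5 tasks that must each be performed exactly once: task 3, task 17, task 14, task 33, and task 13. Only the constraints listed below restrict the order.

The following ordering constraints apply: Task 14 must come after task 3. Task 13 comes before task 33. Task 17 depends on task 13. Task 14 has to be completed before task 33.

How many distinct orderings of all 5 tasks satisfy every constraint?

The tasks with no prerequisites are task 3, task 13; any of them can be placed first.
Systematically extending each partial ordering one task at a time and counting, there are 9 complete orderings.

9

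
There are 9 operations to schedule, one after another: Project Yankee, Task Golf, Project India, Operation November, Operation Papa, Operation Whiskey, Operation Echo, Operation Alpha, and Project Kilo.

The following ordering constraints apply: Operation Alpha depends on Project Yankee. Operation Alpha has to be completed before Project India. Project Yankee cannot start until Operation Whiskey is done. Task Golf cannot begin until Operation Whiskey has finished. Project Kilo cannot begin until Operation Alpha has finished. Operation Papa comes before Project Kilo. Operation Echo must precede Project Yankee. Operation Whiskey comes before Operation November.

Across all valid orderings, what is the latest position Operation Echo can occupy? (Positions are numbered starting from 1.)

The operations that are forced after Operation Echo, directly or by a chain of constraints, are Project Yankee, Project India, Operation Alpha, Project Kilo. That's 4 operations.
So at least 4 operations follow Operation Echo, putting Operation Echo no later than position 5. That position is achievable by scheduling everything else first.

5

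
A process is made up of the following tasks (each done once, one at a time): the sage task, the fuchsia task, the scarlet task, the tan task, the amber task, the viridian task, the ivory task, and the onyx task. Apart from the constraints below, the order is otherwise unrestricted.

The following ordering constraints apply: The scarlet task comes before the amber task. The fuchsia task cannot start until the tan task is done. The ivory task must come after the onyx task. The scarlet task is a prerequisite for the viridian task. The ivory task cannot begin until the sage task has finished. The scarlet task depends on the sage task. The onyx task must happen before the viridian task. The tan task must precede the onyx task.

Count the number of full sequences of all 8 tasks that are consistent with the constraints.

312

2 tasks have no prerequisites (the sage task, the tan task), so any of them could come first.
Systematically extending each partial ordering one task at a time and counting, there are 312 complete orderings.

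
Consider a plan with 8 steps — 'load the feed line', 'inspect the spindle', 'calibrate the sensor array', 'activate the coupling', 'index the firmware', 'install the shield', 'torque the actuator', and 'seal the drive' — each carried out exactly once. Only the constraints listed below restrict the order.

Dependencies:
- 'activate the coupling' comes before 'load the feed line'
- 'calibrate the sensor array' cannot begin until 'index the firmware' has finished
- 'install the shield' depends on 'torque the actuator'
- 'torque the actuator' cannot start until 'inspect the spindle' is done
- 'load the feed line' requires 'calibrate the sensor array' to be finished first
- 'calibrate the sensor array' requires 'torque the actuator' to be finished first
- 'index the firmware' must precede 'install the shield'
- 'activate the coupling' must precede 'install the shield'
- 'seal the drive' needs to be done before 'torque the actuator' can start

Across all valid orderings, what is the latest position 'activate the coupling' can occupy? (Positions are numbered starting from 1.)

6

The steps that are forced after 'activate the coupling', directly or by a chain of constraints, are 'load the feed line', 'install the shield'. That's 2 steps.
With 2 mandatory successors out of 8 steps total, the latest slot for 'activate the coupling' is 8−2 = 6, and it's reachable by doing all non-successors before 'activate the coupling'.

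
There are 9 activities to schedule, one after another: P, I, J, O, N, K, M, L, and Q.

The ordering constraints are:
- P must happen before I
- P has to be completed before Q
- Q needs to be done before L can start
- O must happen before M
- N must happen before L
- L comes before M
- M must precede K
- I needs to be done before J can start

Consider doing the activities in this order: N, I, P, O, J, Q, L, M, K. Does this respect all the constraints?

The sequence places I ahead of P.
But one of the constraints requires P before I, so this ordering violates it.

No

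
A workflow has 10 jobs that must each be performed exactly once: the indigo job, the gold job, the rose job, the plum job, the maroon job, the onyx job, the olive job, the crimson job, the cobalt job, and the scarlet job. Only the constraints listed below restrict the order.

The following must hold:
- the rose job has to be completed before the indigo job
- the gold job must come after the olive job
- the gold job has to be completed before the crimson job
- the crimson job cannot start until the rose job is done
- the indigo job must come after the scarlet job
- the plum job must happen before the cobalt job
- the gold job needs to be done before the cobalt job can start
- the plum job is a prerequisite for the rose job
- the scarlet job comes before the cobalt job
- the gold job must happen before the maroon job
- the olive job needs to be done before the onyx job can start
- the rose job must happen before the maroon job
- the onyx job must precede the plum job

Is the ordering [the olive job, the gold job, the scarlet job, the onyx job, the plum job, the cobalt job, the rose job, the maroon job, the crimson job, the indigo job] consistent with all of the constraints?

Every stated constraint is respected: the gold job sits at position 2, ahead of the crimson job at position 9, and each of the other listed pairs likewise has the predecessor earlier in the sequence.

Yes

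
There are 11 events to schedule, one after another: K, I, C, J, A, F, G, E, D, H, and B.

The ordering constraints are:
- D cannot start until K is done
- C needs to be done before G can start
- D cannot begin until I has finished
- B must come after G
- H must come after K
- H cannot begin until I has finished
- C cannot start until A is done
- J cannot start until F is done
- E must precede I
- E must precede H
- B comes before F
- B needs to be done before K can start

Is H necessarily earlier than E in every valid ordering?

No

There is a chain E → H, which puts E before H.
So H never precedes E.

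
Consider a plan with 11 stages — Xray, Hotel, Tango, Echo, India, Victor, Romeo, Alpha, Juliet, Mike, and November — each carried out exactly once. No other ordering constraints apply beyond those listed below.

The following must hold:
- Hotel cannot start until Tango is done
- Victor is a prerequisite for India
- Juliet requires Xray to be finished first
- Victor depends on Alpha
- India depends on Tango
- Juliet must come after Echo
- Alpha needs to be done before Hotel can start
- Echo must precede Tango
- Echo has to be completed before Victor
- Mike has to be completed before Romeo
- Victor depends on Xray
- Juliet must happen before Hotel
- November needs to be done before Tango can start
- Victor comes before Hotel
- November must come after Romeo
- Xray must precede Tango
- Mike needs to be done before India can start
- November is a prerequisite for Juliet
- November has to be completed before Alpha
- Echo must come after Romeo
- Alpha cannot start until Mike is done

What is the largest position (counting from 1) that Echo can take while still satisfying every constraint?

Following every chain forward from Echo, the stages that must come later are Hotel, Tango, India, Victor, Juliet — 5 of them.
With 5 mandatory successors out of 11 stages total, the latest slot for Echo is 11−5 = 6, and it's reachable by doing all non-successors before Echo.

6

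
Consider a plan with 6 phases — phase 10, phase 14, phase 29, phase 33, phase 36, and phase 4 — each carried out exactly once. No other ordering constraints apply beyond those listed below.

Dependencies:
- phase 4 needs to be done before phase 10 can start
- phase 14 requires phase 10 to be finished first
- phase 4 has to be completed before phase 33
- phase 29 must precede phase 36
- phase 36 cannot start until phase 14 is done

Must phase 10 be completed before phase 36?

Following the dependencies: phase 10 → phase 14 → phase 36.
So phase 10 must precede phase 36 in any valid ordering.

Yes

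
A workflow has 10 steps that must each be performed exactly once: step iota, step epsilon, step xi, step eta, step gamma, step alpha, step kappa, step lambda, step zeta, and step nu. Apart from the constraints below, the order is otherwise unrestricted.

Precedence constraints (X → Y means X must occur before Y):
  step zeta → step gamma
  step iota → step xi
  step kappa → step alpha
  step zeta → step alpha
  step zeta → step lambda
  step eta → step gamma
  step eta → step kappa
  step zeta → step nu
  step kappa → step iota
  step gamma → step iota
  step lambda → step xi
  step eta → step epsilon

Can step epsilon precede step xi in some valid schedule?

The constraints leave step epsilon and step xi unordered relative to each other; nothing requires step xi earlier.
That means at least one valid schedule has step epsilon before step xi.

Yes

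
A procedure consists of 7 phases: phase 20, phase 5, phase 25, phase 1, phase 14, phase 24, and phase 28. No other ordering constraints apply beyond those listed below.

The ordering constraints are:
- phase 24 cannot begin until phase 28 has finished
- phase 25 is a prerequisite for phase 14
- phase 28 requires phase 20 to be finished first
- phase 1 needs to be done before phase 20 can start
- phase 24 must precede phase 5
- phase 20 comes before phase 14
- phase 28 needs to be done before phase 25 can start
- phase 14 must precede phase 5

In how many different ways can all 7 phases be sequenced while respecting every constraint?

Phase 1 is the only phase with nothing required before it, so every ordering starts there.
Systematically extending each partial ordering one phase at a time and counting, there are 3 complete orderings.

3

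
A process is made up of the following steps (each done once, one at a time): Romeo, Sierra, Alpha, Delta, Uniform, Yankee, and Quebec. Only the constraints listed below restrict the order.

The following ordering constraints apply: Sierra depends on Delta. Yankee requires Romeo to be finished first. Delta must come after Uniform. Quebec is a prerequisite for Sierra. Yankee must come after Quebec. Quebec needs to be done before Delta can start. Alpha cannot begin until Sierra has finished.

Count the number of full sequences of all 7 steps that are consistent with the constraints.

38

The steps with no prerequisites are Romeo, Uniform, Quebec; any of them can be placed first.
Systematically extending each partial ordering one step at a time and counting, there are 38 complete orderings.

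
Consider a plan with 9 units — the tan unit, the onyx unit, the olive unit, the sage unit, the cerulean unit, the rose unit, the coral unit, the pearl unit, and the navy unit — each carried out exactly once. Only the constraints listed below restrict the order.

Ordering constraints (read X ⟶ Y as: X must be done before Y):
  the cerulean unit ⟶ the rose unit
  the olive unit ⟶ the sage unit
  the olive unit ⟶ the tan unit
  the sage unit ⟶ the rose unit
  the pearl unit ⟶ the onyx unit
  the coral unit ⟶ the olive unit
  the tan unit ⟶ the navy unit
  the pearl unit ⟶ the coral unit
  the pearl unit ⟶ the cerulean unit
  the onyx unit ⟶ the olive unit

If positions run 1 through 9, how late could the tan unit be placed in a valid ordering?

8

Following the constraints forward from the tan unit, its only required successor is the navy unit.
So at least 1 unit follows the tan unit, putting the tan unit no later than position 8. That position is achievable by scheduling everything else first.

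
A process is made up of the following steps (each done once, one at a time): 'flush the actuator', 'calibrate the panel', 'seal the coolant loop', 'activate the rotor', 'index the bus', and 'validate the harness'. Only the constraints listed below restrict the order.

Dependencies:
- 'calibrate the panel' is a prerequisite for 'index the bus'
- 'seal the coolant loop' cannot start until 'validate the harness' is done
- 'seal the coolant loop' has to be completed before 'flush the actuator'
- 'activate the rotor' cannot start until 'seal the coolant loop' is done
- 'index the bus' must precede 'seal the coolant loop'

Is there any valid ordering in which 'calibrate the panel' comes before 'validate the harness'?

No chain of constraints runs from 'validate the harness' to 'calibrate the panel', so 'validate the harness' is not required to come first.
That means at least one valid schedule has 'calibrate the panel' before 'validate the harness'.

Yes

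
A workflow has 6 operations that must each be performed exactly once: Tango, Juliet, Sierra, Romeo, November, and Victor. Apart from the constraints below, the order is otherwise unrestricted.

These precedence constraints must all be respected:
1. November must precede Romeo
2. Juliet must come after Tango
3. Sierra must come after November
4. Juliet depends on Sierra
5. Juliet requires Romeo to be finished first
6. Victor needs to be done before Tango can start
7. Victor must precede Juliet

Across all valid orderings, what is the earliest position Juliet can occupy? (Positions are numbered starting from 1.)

The operations that are forced before Juliet, directly or transitively, are Tango, Sierra, Romeo, November, Victor. That's 5 operations.
So at minimum 5 operations come before Juliet, putting Juliet no earlier than position 6. That position is achievable by scheduling exactly those predecessors first.

6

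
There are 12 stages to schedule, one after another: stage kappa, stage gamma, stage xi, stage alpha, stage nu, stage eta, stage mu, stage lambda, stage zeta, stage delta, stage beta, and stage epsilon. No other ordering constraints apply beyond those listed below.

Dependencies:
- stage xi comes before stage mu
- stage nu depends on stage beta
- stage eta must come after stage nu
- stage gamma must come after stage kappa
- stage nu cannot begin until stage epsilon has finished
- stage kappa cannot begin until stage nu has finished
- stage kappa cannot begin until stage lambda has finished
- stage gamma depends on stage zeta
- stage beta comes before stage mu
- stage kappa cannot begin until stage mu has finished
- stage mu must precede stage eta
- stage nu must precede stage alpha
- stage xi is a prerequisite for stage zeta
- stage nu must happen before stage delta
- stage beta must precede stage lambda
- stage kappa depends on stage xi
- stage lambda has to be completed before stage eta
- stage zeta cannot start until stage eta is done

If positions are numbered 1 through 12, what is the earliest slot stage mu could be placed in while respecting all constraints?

The stages that are forced before stage mu, directly or transitively, are stage xi, stage beta. That's 2 stages.
So at minimum 2 stages come before stage mu, putting stage mu no earlier than position 3. That position is achievable by scheduling exactly those predecessors first.

3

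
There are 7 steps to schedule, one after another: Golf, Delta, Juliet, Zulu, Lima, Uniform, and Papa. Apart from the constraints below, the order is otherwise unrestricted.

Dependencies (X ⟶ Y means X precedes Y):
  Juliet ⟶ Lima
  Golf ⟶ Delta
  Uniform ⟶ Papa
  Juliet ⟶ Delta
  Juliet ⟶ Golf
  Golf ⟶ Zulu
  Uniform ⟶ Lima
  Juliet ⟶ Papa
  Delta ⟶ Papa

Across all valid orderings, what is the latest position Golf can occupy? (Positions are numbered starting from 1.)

Following every chain forward from Golf, the steps that must come later are Delta, Zulu, Papa — 3 of them.
So at least 3 steps follow Golf, putting Golf no later than position 4. That position is achievable by scheduling everything else first.

4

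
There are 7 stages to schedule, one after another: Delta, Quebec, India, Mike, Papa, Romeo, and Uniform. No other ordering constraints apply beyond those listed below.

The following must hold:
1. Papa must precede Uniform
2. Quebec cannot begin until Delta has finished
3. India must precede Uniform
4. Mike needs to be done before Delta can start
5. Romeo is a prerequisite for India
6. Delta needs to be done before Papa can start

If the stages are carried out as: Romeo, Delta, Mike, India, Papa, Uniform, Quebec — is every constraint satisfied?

No

Here Mike comes after Delta.
But one of the constraints requires Mike before Delta, so this ordering violates it.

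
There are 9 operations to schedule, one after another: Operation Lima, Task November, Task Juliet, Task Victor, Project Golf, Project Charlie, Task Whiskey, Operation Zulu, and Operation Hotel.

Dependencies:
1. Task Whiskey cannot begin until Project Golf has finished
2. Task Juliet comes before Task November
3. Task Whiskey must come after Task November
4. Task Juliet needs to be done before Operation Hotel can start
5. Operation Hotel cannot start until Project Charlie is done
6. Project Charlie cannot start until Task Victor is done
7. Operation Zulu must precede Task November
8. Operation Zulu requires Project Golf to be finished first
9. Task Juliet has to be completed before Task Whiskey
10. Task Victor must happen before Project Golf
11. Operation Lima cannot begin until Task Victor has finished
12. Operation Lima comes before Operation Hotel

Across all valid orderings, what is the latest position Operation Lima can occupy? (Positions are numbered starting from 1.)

8

The only operation forced after Operation Lima (directly or by a chain) is Operation Hotel.
With 1 mandatory successor out of 9 operations total, the latest slot for Operation Lima is 9−1 = 8, and it's reachable by doing all non-successors before Operation Lima.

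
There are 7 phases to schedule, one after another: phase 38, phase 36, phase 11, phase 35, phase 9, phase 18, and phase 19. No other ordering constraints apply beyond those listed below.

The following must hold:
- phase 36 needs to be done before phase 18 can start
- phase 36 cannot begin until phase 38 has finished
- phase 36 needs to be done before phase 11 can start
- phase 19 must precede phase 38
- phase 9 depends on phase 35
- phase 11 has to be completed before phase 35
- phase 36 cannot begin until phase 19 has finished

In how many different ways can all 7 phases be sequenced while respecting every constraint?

Only phase 19 has no prerequisites, so it must go first.
Counting all ways to extend the partial order to a total order gives 4.

4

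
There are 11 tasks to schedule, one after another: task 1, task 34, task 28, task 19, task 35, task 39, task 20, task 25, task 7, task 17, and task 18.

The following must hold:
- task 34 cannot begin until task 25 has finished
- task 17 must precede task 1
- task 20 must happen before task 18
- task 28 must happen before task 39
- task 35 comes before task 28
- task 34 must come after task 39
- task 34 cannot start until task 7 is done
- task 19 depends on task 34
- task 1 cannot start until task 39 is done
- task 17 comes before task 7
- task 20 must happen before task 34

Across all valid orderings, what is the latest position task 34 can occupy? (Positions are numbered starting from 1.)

The only task forced after task 34 (directly or by a chain) is task 19.
With 1 mandatory successor out of 11 tasks total, the latest slot for task 34 is 11−1 = 10, and it's reachable by doing all non-successors before task 34.

10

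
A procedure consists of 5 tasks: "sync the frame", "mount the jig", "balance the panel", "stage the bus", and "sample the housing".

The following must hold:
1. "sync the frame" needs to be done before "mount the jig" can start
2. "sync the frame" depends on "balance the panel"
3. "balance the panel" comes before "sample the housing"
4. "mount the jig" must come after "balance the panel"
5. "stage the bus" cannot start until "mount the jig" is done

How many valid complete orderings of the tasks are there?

4

Only "balance the panel" has no prerequisites, so it must go first.
Systematically extending each partial ordering one task at a time and counting, there are 4 complete orderings.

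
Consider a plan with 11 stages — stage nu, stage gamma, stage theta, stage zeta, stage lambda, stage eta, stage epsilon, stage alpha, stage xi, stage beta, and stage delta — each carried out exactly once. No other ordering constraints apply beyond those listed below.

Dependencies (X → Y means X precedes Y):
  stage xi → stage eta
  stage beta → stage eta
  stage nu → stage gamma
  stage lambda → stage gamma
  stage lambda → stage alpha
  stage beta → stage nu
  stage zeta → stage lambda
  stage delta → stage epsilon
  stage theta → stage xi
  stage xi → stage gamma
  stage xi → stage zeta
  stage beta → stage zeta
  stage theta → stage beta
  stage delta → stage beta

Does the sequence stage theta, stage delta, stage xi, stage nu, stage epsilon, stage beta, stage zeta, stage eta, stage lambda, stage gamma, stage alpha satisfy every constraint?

Here stage beta comes after stage nu.
But one of the constraints requires stage beta before stage nu, so this ordering violates it.

No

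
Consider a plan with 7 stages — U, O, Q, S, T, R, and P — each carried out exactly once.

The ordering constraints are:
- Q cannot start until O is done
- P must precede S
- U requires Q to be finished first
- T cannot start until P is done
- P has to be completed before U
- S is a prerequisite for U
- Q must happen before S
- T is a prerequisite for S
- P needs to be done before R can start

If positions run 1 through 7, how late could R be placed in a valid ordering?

7

No constraint forces any stage after R, so it can be placed last, in position 7.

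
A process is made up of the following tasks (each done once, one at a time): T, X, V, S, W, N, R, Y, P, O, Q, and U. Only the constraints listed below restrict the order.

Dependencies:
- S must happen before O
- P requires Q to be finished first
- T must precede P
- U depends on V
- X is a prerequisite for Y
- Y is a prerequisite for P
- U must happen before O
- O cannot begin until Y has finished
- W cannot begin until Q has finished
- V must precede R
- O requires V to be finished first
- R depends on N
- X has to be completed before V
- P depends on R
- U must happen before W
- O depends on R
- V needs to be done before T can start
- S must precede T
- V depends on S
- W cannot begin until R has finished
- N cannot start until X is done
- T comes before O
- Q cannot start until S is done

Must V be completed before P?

Yes

Tracing the constraints gives a chain: V → T → P.
That forces V before P in every valid schedule.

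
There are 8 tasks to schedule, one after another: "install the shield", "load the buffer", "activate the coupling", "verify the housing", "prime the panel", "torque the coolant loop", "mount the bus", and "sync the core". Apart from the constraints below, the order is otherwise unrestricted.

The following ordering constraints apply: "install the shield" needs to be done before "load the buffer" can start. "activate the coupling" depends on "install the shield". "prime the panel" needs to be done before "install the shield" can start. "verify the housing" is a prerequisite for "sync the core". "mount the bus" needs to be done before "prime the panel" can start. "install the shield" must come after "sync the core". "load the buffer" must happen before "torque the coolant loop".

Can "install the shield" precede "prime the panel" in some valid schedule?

The constraints give a chain "prime the panel" → "install the shield", which forces "prime the panel" before "install the shield".
So no valid ordering can have "install the shield" before "prime the panel".

No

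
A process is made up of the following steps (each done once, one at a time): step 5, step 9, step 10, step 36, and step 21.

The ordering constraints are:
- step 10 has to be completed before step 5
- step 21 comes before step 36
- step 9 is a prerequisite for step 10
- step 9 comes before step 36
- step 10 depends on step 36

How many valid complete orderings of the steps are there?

The steps with no prerequisites are step 9, step 21; any of them can be placed first.
Counting all ways to extend the partial order to a total order gives 2.

2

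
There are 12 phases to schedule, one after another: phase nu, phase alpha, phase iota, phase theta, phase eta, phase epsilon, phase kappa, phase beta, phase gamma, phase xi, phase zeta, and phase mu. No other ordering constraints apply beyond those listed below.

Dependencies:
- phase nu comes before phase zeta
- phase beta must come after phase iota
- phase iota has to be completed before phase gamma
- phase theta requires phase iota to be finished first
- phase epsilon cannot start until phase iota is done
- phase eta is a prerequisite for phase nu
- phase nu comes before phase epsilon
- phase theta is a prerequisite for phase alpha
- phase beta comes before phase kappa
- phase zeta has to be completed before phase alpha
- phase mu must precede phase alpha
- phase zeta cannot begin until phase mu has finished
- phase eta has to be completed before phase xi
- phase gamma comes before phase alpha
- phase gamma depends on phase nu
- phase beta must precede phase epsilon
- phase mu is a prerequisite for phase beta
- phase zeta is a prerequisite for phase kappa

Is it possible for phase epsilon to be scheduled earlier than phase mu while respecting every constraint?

No

Following phase mu → phase beta → phase epsilon, phase mu must precede phase epsilon in every valid ordering.
Hence phase epsilon can never be scheduled before phase mu.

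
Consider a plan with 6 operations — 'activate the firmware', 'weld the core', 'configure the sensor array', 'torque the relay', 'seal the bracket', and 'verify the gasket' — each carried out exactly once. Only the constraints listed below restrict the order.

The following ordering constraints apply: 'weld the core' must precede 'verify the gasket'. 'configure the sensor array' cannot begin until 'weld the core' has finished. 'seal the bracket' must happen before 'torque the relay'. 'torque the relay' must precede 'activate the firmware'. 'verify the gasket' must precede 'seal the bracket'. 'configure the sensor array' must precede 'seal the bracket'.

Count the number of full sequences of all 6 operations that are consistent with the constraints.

Only 'weld the core' has no prerequisites, so it must go first.
Enumerating by repeatedly choosing an available operation (one whose prerequisites are all placed) gives 2 distinct complete orderings.

2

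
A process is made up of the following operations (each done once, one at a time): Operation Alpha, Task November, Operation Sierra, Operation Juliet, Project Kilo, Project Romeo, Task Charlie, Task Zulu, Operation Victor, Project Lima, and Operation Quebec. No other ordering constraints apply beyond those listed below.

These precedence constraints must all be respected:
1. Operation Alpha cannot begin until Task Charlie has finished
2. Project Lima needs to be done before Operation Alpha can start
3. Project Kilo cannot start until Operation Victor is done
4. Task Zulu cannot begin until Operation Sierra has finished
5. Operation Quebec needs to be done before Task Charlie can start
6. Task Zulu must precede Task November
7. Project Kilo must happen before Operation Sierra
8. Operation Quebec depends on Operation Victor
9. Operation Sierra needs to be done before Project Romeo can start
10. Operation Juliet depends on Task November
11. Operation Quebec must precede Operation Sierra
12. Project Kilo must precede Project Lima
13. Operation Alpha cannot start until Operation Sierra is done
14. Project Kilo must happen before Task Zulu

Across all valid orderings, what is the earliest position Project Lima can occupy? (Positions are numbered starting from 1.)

3

Every operation that must precede Project Lima has to come before it. Tracing all chains that end at Project Lima, those operations are: Project Kilo, Operation Victor — 2 in total.
So at minimum 2 operations come before Project Lima, putting Project Lima no earlier than position 3. That position is achievable by scheduling exactly those predecessors first.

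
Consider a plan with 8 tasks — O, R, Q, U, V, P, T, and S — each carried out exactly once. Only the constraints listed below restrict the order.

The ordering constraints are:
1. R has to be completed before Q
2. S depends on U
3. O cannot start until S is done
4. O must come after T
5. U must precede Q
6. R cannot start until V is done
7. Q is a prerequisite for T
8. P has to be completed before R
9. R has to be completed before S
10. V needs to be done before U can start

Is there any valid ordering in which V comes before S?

The constraints force V before S, so yes — every valid ordering has V earlier.

Yes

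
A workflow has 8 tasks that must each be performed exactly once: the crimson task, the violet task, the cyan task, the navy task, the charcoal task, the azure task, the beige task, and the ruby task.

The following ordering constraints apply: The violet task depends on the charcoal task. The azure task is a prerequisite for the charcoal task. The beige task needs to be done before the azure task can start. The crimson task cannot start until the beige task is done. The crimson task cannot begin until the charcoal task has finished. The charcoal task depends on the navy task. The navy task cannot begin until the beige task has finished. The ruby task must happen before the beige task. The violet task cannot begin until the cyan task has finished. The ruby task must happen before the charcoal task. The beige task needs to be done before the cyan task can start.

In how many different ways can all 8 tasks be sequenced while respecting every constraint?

Only the ruby task has no prerequisites, so it must go first.
Enumerating by repeatedly choosing an available task (one whose prerequisites are all placed) gives 18 distinct complete orderings.

18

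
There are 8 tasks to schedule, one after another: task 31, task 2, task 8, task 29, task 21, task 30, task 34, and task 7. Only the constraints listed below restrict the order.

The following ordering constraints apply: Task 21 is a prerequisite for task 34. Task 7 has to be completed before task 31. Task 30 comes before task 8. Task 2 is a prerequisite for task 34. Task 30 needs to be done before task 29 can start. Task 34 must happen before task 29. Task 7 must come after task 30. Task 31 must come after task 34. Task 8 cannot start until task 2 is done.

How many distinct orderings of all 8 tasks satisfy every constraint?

3 tasks have no prerequisites (task 2, task 21, task 30), so any of them could come first.
Enumerating by repeatedly choosing an available task (one whose prerequisites are all placed) gives 242 distinct complete orderings.

242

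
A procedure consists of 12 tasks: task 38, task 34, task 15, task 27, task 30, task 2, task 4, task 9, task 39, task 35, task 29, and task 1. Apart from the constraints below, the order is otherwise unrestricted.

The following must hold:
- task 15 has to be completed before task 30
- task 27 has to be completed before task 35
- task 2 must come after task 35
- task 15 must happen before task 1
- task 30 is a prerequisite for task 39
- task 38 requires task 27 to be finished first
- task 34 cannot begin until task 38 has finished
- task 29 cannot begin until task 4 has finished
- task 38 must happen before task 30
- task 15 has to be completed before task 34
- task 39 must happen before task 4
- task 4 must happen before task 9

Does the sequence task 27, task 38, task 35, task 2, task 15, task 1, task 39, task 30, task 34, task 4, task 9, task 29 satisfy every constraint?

The sequence places task 39 ahead of task 30.
That contradicts the constraint that task 30 must precede task 39.

No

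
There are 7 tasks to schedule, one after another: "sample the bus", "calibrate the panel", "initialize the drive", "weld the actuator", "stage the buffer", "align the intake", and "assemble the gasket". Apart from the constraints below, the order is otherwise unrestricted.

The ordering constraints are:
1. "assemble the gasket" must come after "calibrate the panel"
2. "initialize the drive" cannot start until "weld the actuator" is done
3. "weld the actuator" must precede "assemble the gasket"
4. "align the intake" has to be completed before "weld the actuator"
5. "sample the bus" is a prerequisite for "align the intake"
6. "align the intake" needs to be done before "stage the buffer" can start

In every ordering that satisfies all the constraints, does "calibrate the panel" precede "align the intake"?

Nothing in the constraints links "calibrate the panel" and "align the intake"; they are unordered relative to each other.
There exist valid orderings with "align the intake" before "calibrate the panel", so "calibrate the panel" is not required to come first.

No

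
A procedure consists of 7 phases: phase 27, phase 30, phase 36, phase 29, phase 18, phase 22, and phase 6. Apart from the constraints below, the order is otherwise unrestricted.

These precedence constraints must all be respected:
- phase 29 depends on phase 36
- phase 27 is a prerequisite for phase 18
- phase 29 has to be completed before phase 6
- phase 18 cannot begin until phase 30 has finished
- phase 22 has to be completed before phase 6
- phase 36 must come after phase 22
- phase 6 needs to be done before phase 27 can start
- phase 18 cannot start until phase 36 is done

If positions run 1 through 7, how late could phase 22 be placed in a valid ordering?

The phases that are forced after phase 22, directly or by a chain of constraints, are phase 27, phase 36, phase 29, phase 18, phase 6. That's 5 phases.
So at least 5 phases follow phase 22, putting phase 22 no later than position 2. That position is achievable by scheduling everything else first.

2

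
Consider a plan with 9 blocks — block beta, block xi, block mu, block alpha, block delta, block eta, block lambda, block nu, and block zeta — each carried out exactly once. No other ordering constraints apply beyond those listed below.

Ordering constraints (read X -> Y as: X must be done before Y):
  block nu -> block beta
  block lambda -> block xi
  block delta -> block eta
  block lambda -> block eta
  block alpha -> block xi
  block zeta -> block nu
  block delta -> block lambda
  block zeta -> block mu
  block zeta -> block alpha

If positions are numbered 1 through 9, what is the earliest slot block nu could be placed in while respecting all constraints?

Working backwards through the constraints from block nu, its only required predecessor is block zeta.
So at minimum 1 block comes before block nu, putting block nu no earlier than position 2. That position is achievable by scheduling exactly that predecessor first.

2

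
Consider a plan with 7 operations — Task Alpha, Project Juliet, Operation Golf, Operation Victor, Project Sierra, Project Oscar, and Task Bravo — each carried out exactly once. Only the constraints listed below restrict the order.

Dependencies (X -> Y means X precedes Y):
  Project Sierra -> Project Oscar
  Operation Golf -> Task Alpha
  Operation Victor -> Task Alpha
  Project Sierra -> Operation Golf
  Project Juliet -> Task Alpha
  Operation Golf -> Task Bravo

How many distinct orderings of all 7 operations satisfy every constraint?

3 operations have no prerequisites (Project Juliet, Operation Victor, Project Sierra), so any of them could come first.
Enumerating by repeatedly choosing an available operation (one whose prerequisites are all placed) gives 174 distinct complete orderings.

174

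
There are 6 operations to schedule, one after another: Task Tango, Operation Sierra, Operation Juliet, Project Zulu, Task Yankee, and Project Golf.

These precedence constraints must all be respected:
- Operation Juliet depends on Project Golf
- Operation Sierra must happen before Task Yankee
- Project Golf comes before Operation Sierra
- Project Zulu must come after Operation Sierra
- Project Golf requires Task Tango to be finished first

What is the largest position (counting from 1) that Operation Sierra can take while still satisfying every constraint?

4

Following every chain forward from Operation Sierra, the operations that must come later are Project Zulu, Task Yankee — 2 of them.
So at least 2 operations follow Operation Sierra, putting Operation Sierra no later than position 4. That position is achievable by scheduling everything else first.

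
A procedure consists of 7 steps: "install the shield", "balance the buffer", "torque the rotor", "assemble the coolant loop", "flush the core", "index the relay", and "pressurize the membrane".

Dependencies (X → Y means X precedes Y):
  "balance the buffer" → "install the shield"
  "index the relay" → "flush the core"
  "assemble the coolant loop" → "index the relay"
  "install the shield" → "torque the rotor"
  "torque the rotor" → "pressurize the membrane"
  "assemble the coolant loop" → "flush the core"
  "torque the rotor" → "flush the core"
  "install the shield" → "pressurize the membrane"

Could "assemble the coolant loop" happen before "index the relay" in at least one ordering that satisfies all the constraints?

Yes

The constraints force "assemble the coolant loop" before "index the relay", so yes — every valid ordering has "assemble the coolant loop" earlier.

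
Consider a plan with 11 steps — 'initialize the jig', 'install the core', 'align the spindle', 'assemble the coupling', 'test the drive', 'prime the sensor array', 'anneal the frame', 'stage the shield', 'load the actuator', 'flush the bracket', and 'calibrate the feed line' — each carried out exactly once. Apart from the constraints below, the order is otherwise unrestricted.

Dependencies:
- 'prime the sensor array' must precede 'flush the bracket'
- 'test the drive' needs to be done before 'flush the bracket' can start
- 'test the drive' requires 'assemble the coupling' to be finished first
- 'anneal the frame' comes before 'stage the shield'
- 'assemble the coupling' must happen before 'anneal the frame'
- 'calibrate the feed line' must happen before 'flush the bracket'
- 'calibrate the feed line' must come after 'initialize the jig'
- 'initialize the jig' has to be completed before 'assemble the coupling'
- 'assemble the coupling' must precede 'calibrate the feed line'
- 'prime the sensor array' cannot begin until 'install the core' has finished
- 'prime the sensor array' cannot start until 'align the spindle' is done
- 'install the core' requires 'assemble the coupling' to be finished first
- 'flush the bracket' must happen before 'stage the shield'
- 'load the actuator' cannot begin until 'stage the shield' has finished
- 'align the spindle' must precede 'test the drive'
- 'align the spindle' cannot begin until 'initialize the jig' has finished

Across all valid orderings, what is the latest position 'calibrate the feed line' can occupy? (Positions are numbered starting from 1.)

Following every chain forward from 'calibrate the feed line', the steps that must come later are 'stage the shield', 'load the actuator', 'flush the bracket' — 3 of them.
So at least 3 steps follow 'calibrate the feed line', putting 'calibrate the feed line' no later than position 8. That position is achievable by scheduling everything else first.

8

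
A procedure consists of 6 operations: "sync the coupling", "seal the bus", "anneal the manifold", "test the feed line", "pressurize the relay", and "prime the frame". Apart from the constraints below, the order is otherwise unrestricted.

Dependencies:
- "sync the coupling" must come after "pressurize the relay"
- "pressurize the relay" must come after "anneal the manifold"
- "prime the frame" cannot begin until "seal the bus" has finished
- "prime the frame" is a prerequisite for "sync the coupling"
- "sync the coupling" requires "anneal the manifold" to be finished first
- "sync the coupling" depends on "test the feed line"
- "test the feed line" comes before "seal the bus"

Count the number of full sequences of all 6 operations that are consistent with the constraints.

The operations with no prerequisites are "anneal the manifold", "test the feed line"; any of them can be placed first.
Enumerating by repeatedly choosing an available operation (one whose prerequisites are all placed) gives 10 distinct complete orderings.

10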